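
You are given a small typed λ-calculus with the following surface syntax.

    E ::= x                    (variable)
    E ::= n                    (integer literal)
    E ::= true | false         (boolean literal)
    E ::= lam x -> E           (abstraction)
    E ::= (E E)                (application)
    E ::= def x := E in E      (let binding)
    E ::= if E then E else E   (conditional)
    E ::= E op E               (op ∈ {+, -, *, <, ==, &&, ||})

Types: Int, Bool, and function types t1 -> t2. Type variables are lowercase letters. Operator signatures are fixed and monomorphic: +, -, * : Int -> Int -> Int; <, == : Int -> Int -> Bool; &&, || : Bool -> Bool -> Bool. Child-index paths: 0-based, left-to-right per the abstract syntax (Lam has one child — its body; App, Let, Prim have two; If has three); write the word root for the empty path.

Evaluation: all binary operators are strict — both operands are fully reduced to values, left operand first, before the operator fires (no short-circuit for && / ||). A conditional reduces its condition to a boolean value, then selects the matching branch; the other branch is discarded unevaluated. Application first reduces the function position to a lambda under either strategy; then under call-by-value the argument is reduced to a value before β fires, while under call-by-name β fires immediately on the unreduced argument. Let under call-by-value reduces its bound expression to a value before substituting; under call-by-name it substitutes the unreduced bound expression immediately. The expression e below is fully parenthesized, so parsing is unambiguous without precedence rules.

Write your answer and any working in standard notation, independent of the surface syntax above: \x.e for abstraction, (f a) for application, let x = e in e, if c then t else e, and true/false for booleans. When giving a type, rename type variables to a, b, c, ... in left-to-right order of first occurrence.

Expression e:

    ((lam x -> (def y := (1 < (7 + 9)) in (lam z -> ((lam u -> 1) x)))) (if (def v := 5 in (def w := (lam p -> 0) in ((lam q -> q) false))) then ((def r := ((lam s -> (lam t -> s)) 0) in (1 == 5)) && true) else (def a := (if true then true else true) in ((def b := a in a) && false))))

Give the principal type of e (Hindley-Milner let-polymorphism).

Answer: a -> Int

Trace:
  unify Int ~ Int
  unify Int ~ Int
  unify Int ~ Int
  unify Int ~ Int
let y : Bool
\u._ : c -> Int
x : a
  unify c -> Int ~ a -> d
  unify c ~ a
  unify Int ~ d
_ _ : Int
\z._ : b -> Int
\x._ : a -> b -> Int
let v : Int
\p._ : e -> Int
let w : forall. e -> Int
q : f
\q._ : f -> f
  unify f -> f ~ Bool -> g
  unify f ~ Bool
  unify Bool ~ g
_ _ : Bool
  unify Bool ~ Bool
s : h
\t._ : i -> h
\s._ : h -> i -> h
  unify h -> i -> h ~ Int -> j
  unify h ~ Int
  unify i -> Int ~ j
_ _ : i -> Int
let r : forall. i -> Int
  unify Int ~ Int
  unify Int ~ Int
  unify Bool ~ Bool
  unify Bool ~ Bool
  unify Bool ~ Bool
  unify Bool ~ Bool
let a : Bool
a : Bool
let b : Bool
a : Bool
  unify Bool ~ Bool
  unify Bool ~ Bool
  unify Bool ~ Bool
  unify a -> b -> Int ~ Bool -> k
  unify a ~ Bool
  unify b -> Int ~ k
_ _ : b -> Int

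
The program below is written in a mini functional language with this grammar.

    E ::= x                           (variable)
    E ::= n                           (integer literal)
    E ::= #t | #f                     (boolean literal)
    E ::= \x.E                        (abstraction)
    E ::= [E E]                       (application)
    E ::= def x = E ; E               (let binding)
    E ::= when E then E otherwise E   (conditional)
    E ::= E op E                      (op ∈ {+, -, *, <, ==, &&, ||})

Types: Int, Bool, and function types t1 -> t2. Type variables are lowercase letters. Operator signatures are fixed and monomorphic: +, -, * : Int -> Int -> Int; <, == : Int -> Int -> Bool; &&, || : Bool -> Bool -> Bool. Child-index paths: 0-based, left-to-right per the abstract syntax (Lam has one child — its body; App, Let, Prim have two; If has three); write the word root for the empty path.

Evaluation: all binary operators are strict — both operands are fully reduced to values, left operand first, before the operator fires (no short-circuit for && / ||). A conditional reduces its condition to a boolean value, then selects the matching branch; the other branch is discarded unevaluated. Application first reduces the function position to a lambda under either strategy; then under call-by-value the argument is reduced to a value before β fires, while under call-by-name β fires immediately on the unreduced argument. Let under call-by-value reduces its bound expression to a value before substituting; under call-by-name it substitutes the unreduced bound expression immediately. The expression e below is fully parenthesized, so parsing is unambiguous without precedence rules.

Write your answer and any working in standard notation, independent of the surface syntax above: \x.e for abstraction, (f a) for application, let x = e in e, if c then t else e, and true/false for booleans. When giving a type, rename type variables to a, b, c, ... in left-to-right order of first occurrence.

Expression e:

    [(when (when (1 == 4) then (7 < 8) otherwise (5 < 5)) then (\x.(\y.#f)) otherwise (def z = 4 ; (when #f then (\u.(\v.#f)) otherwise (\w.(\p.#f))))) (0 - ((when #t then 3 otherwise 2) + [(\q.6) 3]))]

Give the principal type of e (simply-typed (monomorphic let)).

Derivation:
  unify Int ~ Int
  unify Int ~ Int
  unify Bool ~ Bool
  unify Int ~ Int
  unify Int ~ Int
  unify Int ~ Int
  unify Int ~ Int
  unify Bool ~ Bool
  unify Bool ~ Bool
\y._ : b -> Bool
\x._ : a -> b -> Bool
let z : Int
  unify Bool ~ Bool
\v._ : d -> Bool
\u._ : c -> d -> Bool
\p._ : f -> Bool
\w._ : e -> f -> Bool
  unify c -> d -> Bool ~ e -> f -> Bool
  unify c ~ e
  unify d -> Bool ~ f -> Bool
  unify d ~ f
  unify Bool ~ Bool
  unify a -> b -> Bool ~ e -> f -> Bool
  unify a ~ e
  unify b -> Bool ~ f -> Bool
  unify b ~ f
  unify Bool ~ Bool
  unify Int ~ Int
  unify Bool ~ Bool
  unify Int ~ Int
  unify Int ~ Int
\q._ : g -> Int
  unify g -> Int ~ Int -> h
  unify g ~ Int
  unify Int ~ h
_ _ : Int
  unify Int ~ Int
  unify Int ~ Int
  unify e -> f -> Bool ~ Int -> i
  unify e ~ Int
  unify f -> Bool ~ i
_ _ : f -> Bool

Answer: a -> Bool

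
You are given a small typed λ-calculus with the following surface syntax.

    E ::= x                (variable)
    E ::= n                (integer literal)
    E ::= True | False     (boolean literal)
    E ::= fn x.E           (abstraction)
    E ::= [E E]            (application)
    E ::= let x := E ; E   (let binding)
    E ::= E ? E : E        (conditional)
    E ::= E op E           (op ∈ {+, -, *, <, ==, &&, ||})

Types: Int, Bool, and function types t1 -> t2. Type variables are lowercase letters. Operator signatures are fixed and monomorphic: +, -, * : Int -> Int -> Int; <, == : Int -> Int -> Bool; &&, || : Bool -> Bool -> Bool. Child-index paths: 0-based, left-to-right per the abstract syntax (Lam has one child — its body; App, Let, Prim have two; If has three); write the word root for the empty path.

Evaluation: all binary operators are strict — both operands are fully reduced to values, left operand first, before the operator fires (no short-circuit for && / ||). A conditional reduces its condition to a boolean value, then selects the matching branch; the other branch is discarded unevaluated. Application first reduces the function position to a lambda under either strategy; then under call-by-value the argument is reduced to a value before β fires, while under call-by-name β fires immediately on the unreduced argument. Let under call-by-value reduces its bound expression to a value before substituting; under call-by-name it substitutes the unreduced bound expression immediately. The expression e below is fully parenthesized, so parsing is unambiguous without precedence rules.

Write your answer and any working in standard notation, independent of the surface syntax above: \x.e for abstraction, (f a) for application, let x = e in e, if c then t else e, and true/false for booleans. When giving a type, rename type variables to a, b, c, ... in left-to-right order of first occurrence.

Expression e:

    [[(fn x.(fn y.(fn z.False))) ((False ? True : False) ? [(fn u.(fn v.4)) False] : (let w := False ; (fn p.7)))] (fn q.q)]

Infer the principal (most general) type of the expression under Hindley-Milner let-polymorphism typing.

Trace:
\z._ : c -> Bool
\y._ : b -> c -> Bool
\x._ : a -> b -> c -> Bool
  unify Bool ~ Bool
  unify Bool ~ Bool
  unify Bool ~ Bool
\v._ : e -> Int
\u._ : d -> e -> Int
  unify d -> e -> Int ~ Bool -> f
  unify d ~ Bool
  unify e -> Int ~ f
_ _ : e -> Int
let w : Bool
\p._ : g -> Int
  unify e -> Int ~ g -> Int
  unify e ~ g
  unify Int ~ Int
  unify a -> b -> c -> Bool ~ (g -> Int) -> h
  unify a ~ g -> Int
  unify b -> c -> Bool ~ h
_ _ : b -> c -> Bool
q : i
\q._ : i -> i
  unify b -> c -> Bool ~ (i -> i) -> j
  unify b ~ i -> i
  unify c -> Bool ~ j
_ _ : c -> Bool

Answer: a -> Bool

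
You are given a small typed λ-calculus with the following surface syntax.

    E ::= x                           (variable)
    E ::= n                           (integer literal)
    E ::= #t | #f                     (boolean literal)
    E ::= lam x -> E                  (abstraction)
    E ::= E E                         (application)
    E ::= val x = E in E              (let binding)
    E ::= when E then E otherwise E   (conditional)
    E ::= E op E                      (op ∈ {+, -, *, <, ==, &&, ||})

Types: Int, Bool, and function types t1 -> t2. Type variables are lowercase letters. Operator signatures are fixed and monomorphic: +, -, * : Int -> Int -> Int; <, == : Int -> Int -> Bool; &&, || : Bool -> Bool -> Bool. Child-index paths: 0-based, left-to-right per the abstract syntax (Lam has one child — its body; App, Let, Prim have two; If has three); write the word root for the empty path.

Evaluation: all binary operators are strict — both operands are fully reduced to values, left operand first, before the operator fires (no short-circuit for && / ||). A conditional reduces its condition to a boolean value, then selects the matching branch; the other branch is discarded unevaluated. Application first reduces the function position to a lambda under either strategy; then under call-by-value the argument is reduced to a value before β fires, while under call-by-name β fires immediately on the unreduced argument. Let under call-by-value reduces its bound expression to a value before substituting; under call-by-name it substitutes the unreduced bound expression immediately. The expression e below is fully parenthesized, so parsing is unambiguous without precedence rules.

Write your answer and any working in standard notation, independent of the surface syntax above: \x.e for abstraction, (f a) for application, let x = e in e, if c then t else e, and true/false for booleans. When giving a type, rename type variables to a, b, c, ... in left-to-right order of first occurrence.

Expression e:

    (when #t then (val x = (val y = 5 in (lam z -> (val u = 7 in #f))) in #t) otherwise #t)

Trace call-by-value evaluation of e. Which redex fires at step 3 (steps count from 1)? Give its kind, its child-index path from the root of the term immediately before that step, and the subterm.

Answer: let at root : (let x = (\z.(let u = 7 in false)) in true)

Trace:
step 0: (if true then (let x = (let y = 5 in (\z.(let u = 7 in false))) in true) else true)
step 1: [if@root] (let x = (let y = 5 in (\z.(let u = 7 in false))) in true)
step 2: [let@0] (let x = (\z.(let u = 7 in false)) in true)
step 3: [let@root] true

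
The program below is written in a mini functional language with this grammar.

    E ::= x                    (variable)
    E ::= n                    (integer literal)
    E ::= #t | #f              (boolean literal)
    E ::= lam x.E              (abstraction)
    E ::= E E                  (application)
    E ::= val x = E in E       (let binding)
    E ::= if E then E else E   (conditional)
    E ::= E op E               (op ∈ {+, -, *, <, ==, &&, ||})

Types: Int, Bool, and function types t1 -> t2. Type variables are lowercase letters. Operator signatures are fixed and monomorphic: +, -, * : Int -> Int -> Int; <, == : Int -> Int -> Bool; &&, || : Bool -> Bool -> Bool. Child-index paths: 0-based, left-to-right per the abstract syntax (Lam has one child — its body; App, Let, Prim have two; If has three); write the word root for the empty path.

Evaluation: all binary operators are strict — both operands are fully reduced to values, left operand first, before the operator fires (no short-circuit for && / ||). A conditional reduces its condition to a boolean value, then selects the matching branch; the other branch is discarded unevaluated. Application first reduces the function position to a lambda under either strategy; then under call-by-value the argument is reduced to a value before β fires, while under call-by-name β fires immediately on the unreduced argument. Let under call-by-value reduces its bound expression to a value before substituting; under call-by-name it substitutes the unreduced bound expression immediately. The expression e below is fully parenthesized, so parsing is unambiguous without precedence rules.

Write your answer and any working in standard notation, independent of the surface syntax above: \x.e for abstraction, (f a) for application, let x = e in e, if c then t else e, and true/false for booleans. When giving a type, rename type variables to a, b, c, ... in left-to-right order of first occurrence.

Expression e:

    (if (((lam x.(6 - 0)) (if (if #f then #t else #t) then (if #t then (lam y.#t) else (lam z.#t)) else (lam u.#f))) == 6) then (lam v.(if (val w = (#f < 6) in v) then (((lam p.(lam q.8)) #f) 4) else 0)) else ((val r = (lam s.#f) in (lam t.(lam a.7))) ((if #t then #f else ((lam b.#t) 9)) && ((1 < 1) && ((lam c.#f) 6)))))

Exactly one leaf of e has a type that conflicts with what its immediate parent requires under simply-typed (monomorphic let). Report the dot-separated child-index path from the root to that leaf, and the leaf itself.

Trace:
  unify Int ~ Int
  unify Int ~ Int
\x._ : a -> Int
  unify Bool ~ Bool
  unify Bool ~ Bool
  unify Bool ~ Bool
  unify Bool ~ Bool
\y._ : b -> Bool
\z._ : c -> Bool
  unify b -> Bool ~ c -> Bool
  unify b ~ c
  unify Bool ~ Bool
\u._ : d -> Bool
  unify c -> Bool ~ d -> Bool
  unify c ~ d
  unify Bool ~ Bool
  unify a -> Int ~ (d -> Bool) -> e
  unify a ~ d -> Bool
  unify Int ~ e
_ _ : Int
  unify Int ~ Int
  unify Int ~ Int
  unify Bool ~ Bool
  unify Bool ~ Int
  FAIL: mismatch Bool ~ Int

Answer: 1.0.0.0.0 : false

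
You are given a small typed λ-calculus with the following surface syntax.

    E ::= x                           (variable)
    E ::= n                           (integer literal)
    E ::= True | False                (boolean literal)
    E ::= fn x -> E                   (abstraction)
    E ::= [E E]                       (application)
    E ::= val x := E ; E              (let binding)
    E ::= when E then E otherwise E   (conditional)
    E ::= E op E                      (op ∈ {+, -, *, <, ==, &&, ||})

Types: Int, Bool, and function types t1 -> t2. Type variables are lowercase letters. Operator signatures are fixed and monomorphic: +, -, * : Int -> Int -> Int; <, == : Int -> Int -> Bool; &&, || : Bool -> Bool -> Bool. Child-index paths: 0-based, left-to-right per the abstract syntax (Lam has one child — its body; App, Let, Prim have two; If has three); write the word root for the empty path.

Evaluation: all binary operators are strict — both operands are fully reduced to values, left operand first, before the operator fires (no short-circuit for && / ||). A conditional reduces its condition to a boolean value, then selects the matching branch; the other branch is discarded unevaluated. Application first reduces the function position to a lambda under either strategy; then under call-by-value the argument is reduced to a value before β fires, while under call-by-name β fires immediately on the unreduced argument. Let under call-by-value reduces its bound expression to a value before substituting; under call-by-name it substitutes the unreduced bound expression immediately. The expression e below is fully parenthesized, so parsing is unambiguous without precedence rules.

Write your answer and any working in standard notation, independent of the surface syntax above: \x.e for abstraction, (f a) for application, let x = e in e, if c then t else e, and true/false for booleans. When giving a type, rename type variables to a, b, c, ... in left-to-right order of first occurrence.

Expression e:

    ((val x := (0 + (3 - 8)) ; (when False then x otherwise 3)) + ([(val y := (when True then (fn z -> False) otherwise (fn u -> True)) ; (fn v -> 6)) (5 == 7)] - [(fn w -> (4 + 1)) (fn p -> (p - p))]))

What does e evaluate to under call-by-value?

Derivation:
step 0: ((let x = (0 + (3 - 8)) in (if false then x else 3)) + (((let y = (if true then (\z.false) else (\u.true)) in (\v.6)) (5 == 7)) - ((\w.(4 + 1)) (\p.(p - p)))))
step 1: [delta@0.0.1] ((let x = (0 + -5) in (if false then x else 3)) + (((let y = (if true then (\z.false) else (\u.true)) in (\v.6)) (5 == 7)) - ((\w.(4 + 1)) (\p.(p - p)))))
step 2: [delta@0.0] ((let x = -5 in (if false then x else 3)) + (((let y = (if true then (\z.false) else (\u.true)) in (\v.6)) (5 == 7)) - ((\w.(4 + 1)) (\p.(p - p)))))
step 3: [let@0] ((if false then -5 else 3) + (((let y = (if true then (\z.false) else (\u.true)) in (\v.6)) (5 == 7)) - ((\w.(4 + 1)) (\p.(p - p)))))
step 4: [if@0] (3 + (((let y = (if true then (\z.false) else (\u.true)) in (\v.6)) (5 == 7)) - ((\w.(4 + 1)) (\p.(p - p)))))
step 5: [if@1.0.0.0] (3 + (((let y = (\z.false) in (\v.6)) (5 == 7)) - ((\w.(4 + 1)) (\p.(p - p)))))
step 6: [let@1.0.0] (3 + (((\v.6) (5 == 7)) - ((\w.(4 + 1)) (\p.(p - p)))))
step 7: [delta@1.0.1] (3 + (((\v.6) false) - ((\w.(4 + 1)) (\p.(p - p)))))
step 8: [beta@1.0] (3 + (6 - ((\w.(4 + 1)) (\p.(p - p)))))
step 9: [beta@1.1] (3 + (6 - (4 + 1)))
step 10: [delta@1.1] (3 + (6 - 5))
step 11: [delta@1] (3 + 1)
step 12: [delta@root] 4

Answer: 4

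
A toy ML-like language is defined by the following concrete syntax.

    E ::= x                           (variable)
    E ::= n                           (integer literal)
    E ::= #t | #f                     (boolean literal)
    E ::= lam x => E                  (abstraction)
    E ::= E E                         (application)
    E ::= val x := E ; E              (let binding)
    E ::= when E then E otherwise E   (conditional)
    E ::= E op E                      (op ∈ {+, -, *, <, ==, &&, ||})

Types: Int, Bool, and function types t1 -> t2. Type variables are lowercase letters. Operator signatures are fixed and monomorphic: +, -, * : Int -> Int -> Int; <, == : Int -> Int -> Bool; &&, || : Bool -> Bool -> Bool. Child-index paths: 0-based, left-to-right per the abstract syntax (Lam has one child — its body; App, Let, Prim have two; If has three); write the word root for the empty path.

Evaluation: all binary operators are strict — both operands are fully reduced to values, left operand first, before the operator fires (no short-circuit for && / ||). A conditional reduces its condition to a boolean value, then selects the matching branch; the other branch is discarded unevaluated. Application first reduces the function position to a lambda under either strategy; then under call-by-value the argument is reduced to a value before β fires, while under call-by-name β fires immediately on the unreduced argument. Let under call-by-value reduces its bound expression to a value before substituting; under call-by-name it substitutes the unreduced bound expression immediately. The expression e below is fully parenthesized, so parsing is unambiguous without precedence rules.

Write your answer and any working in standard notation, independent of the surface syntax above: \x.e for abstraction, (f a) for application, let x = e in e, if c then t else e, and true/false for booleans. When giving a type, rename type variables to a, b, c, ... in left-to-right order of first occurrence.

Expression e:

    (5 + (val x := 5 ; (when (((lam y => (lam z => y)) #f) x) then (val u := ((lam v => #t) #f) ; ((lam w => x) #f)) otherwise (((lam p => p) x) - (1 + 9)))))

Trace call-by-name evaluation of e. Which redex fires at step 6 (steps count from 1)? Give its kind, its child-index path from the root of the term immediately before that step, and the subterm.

Answer: delta at 1.1 : (1 + 9)

Derivation:
step 0: (5 + (let x = 5 in (if (((\y.(\z.y)) false) x) then (let u = ((\v.true) false) in ((\w.x) false)) else (((\p.p) x) - (1 + 9)))))
step 1: [let@1] (5 + (if (((\y.(\z.y)) false) 5) then (let u = ((\v.true) false) in ((\w.5) false)) else (((\p.p) 5) - (1 + 9))))
step 2: [beta@1.0.0] (5 + (if ((\z.false) 5) then (let u = ((\v.true) false) in ((\w.5) false)) else (((\p.p) 5) - (1 + 9))))
step 3: [beta@1.0] (5 + (if false then (let u = ((\v.true) false) in ((\w.5) false)) else (((\p.p) 5) - (1 + 9))))
step 4: [if@1] (5 + (((\p.p) 5) - (1 + 9)))
step 5: [beta@1.0] (5 + (5 - (1 + 9)))
step 6: [delta@1.1] (5 + (5 - 10))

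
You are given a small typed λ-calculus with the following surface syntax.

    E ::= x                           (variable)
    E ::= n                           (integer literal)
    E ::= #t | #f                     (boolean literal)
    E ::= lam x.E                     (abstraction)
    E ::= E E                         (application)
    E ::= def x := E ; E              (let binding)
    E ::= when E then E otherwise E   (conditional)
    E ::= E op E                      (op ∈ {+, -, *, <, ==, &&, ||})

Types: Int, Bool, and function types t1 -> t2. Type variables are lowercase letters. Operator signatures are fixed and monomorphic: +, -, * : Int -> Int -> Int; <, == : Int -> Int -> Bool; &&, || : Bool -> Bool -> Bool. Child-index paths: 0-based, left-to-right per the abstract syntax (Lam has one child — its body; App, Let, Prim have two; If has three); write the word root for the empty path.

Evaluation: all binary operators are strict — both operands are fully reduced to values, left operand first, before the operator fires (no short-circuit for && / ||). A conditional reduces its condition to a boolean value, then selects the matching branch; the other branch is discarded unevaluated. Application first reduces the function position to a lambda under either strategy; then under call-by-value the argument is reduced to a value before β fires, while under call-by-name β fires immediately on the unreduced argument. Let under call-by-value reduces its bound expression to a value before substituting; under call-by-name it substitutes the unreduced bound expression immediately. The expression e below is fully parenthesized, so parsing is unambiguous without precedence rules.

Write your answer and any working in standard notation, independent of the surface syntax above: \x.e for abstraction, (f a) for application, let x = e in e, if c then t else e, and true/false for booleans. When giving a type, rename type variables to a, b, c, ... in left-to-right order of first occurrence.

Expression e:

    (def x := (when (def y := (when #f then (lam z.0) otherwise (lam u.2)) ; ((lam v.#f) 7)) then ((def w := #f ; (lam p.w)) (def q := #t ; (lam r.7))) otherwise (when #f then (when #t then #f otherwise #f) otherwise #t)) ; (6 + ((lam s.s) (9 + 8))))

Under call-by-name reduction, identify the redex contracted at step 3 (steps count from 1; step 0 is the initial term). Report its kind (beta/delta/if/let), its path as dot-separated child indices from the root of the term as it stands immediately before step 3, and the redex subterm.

Answer: delta at 1 : (9 + 8)

Trace:
step 0: (let x = (if (let y = (if false then (\z.0) else (\u.2)) in ((\v.false) 7)) then ((let w = false in (\p.w)) (let q = true in (\r.7))) else (if false then (if true then false else false) else true)) in (6 + ((\s.s) (9 + 8))))
step 1: [let@root] (6 + ((\s.s) (9 + 8)))
step 2: [beta@1] (6 + (9 + 8))
step 3: [delta@1] (6 + 17)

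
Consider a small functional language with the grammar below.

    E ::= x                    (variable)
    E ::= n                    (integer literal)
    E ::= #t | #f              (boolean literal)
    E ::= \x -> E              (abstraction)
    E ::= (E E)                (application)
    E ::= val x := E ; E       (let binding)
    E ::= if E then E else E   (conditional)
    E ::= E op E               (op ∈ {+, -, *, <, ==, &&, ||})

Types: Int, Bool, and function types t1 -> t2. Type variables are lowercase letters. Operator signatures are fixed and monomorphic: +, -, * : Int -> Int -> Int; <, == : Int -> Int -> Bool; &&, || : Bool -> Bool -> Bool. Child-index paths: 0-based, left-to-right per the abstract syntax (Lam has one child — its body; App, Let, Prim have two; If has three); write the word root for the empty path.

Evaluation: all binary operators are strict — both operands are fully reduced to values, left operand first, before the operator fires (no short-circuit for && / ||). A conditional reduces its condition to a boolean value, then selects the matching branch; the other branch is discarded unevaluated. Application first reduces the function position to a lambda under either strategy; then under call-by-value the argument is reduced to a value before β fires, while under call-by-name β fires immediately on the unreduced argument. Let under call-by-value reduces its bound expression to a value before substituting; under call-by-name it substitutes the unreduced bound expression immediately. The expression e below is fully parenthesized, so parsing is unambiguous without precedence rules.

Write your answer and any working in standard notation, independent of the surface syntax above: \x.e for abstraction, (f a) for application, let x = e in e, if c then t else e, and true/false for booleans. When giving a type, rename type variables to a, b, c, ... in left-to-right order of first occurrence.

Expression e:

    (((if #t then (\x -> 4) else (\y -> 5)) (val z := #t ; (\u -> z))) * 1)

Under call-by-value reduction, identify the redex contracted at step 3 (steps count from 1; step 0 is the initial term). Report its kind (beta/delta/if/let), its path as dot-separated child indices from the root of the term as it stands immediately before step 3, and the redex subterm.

Answer: beta at 0 : ((\x.4) (\u.true))

Working:
step 0: (((if true then (\x.4) else (\y.5)) (let z = true in (\u.z))) * 1)
step 1: [if@0.0] (((\x.4) (let z = true in (\u.z))) * 1)
step 2: [let@0.1] (((\x.4) (\u.true)) * 1)
step 3: [beta@0] (4 * 1)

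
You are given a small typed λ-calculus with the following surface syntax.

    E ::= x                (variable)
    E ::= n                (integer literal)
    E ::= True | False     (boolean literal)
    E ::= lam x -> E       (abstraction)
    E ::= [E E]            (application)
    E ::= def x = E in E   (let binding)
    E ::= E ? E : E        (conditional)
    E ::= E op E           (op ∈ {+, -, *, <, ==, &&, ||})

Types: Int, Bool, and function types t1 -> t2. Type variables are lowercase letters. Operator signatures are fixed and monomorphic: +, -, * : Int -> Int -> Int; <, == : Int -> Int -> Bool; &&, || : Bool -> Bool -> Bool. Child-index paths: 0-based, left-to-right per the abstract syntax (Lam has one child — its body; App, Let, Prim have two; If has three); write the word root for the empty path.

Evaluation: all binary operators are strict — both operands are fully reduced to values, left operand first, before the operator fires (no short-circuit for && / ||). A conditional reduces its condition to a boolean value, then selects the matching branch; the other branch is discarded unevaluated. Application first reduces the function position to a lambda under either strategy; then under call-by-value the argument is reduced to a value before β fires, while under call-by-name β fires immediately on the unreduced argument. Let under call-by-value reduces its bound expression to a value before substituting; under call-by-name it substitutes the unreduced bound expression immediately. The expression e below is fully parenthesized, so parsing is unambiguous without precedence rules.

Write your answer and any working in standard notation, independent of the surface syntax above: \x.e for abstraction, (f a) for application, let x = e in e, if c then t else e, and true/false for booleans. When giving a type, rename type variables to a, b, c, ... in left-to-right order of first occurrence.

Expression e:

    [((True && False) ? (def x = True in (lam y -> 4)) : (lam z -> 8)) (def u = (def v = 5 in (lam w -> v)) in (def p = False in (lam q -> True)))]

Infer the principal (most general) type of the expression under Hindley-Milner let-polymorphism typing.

Answer: Int

Working:
  unify Bool ~ Bool
  unify Bool ~ Bool
  unify Bool ~ Bool
let x : Bool
\y._ : a -> Int
\z._ : b -> Int
  unify a -> Int ~ b -> Int
  unify a ~ b
  unify Int ~ Int
let v : Int
v : Int
\w._ : c -> Int
let u : forall. c -> Int
let p : Bool
\q._ : d -> Bool
  unify b -> Int ~ (d -> Bool) -> e
  unify b ~ d -> Bool
  unify Int ~ e
_ _ : Int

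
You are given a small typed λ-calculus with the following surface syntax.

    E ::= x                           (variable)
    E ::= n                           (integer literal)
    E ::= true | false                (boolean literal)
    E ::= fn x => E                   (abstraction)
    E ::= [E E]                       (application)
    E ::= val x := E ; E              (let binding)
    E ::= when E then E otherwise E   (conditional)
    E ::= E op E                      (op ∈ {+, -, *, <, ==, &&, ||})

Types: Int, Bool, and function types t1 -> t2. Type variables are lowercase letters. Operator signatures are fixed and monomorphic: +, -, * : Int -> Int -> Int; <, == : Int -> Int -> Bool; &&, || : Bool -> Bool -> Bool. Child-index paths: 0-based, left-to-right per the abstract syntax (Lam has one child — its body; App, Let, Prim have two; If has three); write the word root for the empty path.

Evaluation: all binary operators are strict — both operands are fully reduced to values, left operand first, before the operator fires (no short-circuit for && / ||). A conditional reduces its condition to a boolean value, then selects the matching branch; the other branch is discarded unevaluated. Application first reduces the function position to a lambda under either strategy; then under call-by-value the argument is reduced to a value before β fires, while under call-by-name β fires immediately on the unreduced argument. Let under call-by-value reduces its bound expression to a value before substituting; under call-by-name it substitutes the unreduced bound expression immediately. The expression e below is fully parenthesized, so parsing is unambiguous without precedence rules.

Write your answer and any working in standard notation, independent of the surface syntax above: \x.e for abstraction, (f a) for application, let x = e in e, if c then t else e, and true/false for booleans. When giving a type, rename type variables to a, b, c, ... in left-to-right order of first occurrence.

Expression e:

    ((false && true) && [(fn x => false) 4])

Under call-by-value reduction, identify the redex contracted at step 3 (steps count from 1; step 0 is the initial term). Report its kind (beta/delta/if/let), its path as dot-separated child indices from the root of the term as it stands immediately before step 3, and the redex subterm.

Trace:
step 0: ((false && true) && ((\x.false) 4))
step 1: [delta@0] (false && ((\x.false) 4))
step 2: [beta@1] (false && false)
step 3: [delta@root] false

Answer: delta at root : (false && false)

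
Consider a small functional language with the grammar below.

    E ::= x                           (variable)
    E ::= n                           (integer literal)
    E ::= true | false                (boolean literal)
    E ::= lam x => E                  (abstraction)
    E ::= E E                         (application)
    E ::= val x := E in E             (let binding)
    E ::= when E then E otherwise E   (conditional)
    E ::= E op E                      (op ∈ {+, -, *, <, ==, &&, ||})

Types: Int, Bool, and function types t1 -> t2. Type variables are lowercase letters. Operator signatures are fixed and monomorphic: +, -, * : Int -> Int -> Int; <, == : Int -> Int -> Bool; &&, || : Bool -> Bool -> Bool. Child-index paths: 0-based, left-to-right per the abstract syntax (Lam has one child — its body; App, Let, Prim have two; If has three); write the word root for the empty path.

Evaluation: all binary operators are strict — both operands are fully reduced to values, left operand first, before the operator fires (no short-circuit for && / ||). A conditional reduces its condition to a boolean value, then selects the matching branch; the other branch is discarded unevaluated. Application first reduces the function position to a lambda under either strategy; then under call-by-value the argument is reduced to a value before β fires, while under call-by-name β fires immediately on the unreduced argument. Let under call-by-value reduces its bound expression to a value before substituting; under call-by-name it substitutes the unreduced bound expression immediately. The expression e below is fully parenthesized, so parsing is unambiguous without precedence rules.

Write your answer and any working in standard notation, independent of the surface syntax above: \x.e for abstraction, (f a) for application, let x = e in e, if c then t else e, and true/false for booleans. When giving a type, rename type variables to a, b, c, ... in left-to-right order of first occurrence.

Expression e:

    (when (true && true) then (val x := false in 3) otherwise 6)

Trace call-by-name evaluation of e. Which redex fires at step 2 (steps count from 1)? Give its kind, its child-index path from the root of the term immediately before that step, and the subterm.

Answer: if at root : (if true then (let x = false in 3) else 6)

Derivation:
step 0: (if (true && true) then (let x = false in 3) else 6)
step 1: [delta@0] (if true then (let x = false in 3) else 6)
step 2: [if@root] (let x = false in 3)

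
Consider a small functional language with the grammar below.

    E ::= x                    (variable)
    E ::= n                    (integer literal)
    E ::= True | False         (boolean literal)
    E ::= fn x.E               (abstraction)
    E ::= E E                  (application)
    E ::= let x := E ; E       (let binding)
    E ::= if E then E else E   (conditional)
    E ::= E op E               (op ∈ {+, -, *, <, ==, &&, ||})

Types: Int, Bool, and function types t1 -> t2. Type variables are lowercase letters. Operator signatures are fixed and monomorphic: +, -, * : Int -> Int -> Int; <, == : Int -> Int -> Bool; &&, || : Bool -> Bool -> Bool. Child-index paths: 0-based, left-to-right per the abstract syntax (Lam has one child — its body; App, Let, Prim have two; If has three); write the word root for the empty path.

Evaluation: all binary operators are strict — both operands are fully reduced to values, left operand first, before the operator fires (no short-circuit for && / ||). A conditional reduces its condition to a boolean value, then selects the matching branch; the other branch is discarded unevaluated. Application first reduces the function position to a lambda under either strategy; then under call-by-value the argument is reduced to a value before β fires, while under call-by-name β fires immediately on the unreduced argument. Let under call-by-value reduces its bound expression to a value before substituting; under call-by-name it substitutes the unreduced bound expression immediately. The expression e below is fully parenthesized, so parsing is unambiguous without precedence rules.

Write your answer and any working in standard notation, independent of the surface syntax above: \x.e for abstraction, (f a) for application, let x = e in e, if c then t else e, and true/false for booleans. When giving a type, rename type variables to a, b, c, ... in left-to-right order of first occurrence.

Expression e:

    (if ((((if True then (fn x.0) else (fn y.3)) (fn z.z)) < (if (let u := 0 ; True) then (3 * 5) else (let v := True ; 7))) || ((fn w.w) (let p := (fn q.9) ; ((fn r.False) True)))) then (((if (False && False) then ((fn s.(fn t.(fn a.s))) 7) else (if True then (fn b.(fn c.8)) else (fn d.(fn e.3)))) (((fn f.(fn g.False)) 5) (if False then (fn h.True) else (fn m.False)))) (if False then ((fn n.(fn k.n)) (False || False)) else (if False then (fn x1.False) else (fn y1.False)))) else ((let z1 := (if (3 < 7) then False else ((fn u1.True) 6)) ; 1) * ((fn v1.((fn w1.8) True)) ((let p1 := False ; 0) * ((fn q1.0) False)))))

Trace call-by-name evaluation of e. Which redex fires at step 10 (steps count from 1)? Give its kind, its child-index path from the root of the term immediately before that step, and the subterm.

Working:
step 0: (if ((((if true then (\x.0) else (\y.3)) (\z.z)) < (if (let u = 0 in true) then (3 * 5) else (let v = true in 7))) || ((\w.w) (let p = (\q.9) in ((\r.false) true)))) then (((if (false && false) then ((\s.(\t.(\a.s))) 7) else (if true then (\b.(\c.8)) else (\d.(\e.3)))) (((\f.(\g.false)) 5) (if false then (\h.true) else (\m.false)))) (if false then ((\n.(\k.n)) (false || false)) else (if false then (\x1.false) else (\y1.false)))) else ((let z1 = (if (3 < 7) then false else ((\u1.true) 6)) in 1) * ((\v1.((\w1.8) true)) ((let p1 = false in 0) * ((\q1.0) false)))))
step 1: [if@0.0.0.0] (if ((((\x.0) (\z.z)) < (if (let u = 0 in true) then (3 * 5) else (let v = true in 7))) || ((\w.w) (let p = (\q.9) in ((\r.false) true)))) then (((if (false && false) then ((\s.(\t.(\a.s))) 7) else (if true then (\b.(\c.8)) else (\d.(\e.3)))) (((\f.(\g.false)) 5) (if false then (\h.true) else (\m.false)))) (if false then ((\n.(\k.n)) (false || false)) else (if false then (\x1.false) else (\y1.false)))) else ((let z1 = (if (3 < 7) then false else ((\u1.true) 6)) in 1) * ((\v1.((\w1.8) true)) ((let p1 = false in 0) * ((\q1.0) false)))))
step 2: [beta@0.0.0] (if ((0 < (if (let u = 0 in true) then (3 * 5) else (let v = true in 7))) || ((\w.w) (let p = (\q.9) in ((\r.false) true)))) then (((if (false && false) then ((\s.(\t.(\a.s))) 7) else (if true then (\b.(\c.8)) else (\d.(\e.3)))) (((\f.(\g.false)) 5) (if false then (\h.true) else (\m.false)))) (if false then ((\n.(\k.n)) (false || false)) else (if false then (\x1.false) else (\y1.false)))) else ((let z1 = (if (3 < 7) then false else ((\u1.true) 6)) in 1) * ((\v1.((\w1.8) true)) ((let p1 = false in 0) * ((\q1.0) false)))))
step 3: [let@0.0.1.0] (if ((0 < (if true then (3 * 5) else (let v = true in 7))) || ((\w.w) (let p = (\q.9) in ((\r.false) true)))) then (((if (false && false) then ((\s.(\t.(\a.s))) 7) else (if true then (\b.(\c.8)) else (\d.(\e.3)))) (((\f.(\g.false)) 5) (if false then (\h.true) else (\m.false)))) (if false then ((\n.(\k.n)) (false || false)) else (if false then (\x1.false) else (\y1.false)))) else ((let z1 = (if (3 < 7) then false else ((\u1.true) 6)) in 1) * ((\v1.((\w1.8) true)) ((let p1 = false in 0) * ((\q1.0) false)))))
step 4: [if@0.0.1] (if ((0 < (3 * 5)) || ((\w.w) (let p = (\q.9) in ((\r.false) true)))) then (((if (false && false) then ((\s.(\t.(\a.s))) 7) else (if true then (\b.(\c.8)) else (\d.(\e.3)))) (((\f.(\g.false)) 5) (if false then (\h.true) else (\m.false)))) (if false then ((\n.(\k.n)) (false || false)) else (if false then (\x1.false) else (\y1.false)))) else ((let z1 = (if (3 < 7) then false else ((\u1.true) 6)) in 1) * ((\v1.((\w1.8) true)) ((let p1 = false in 0) * ((\q1.0) false)))))
step 5: [delta@0.0.1] (if ((0 < 15) || ((\w.w) (let p = (\q.9) in ((\r.false) true)))) then (((if (false && false) then ((\s.(\t.(\a.s))) 7) else (if true then (\b.(\c.8)) else (\d.(\e.3)))) (((\f.(\g.false)) 5) (if false then (\h.true) else (\m.false)))) (if false then ((\n.(\k.n)) (false || false)) else (if false then (\x1.false) else (\y1.false)))) else ((let z1 = (if (3 < 7) then false else ((\u1.true) 6)) in 1) * ((\v1.((\w1.8) true)) ((let p1 = false in 0) * ((\q1.0) false)))))
step 6: [delta@0.0] (if (true || ((\w.w) (let p = (\q.9) in ((\r.false) true)))) then (((if (false && false) then ((\s.(\t.(\a.s))) 7) else (if true then (\b.(\c.8)) else (\d.(\e.3)))) (((\f.(\g.false)) 5) (if false then (\h.true) else (\m.false)))) (if false then ((\n.(\k.n)) (false || false)) else (if false then (\x1.false) else (\y1.false)))) else ((let z1 = (if (3 < 7) then false else ((\u1.true) 6)) in 1) * ((\v1.((\w1.8) true)) ((let p1 = false in 0) * ((\q1.0) false)))))
step 7: [beta@0.1] (if (true || (let p = (\q.9) in ((\r.false) true))) then (((if (false && false) then ((\s.(\t.(\a.s))) 7) else (if true then (\b.(\c.8)) else (\d.(\e.3)))) (((\f.(\g.false)) 5) (if false then (\h.true) else (\m.false)))) (if false then ((\n.(\k.n)) (false || false)) else (if false then (\x1.false) else (\y1.false)))) else ((let z1 = (if (3 < 7) then false else ((\u1.true) 6)) in 1) * ((\v1.((\w1.8) true)) ((let p1 = false in 0) * ((\q1.0) false)))))
step 8: [let@0.1] (if (true || ((\r.false) true)) then (((if (false && false) then ((\s.(\t.(\a.s))) 7) else (if true then (\b.(\c.8)) else (\d.(\e.3)))) (((\f.(\g.false)) 5) (if false then (\h.true) else (\m.false)))) (if false then ((\n.(\k.n)) (false || false)) else (if false then (\x1.false) else (\y1.false)))) else ((let z1 = (if (3 < 7) then false else ((\u1.true) 6)) in 1) * ((\v1.((\w1.8) true)) ((let p1 = false in 0) * ((\q1.0) false)))))
step 9: [beta@0.1] (if (true || false) then (((if (false && false) then ((\s.(\t.(\a.s))) 7) else (if true then (\b.(\c.8)) else (\d.(\e.3)))) (((\f.(\g.false)) 5) (if false then (\h.true) else (\m.false)))) (if false then ((\n.(\k.n)) (false || false)) else (if false then (\x1.false) else (\y1.false)))) else ((let z1 = (if (3 < 7) then false else ((\u1.true) 6)) in 1) * ((\v1.((\w1.8) true)) ((let p1 = false in 0) * ((\q1.0) false)))))
step 10: [delta@0] (if true then (((if (false && false) then ((\s.(\t.(\a.s))) 7) else (if true then (\b.(\c.8)) else (\d.(\e.3)))) (((\f.(\g.false)) 5) (if false then (\h.true) else (\m.false)))) (if false then ((\n.(\k.n)) (false || false)) else (if false then (\x1.false) else (\y1.false)))) else ((let z1 = (if (3 < 7) then false else ((\u1.true) 6)) in 1) * ((\v1.((\w1.8) true)) ((let p1 = false in 0) * ((\q1.0) false)))))

Answer: delta at 0 : (true || false)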